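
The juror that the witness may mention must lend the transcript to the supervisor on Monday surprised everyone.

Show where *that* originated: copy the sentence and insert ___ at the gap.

The juror that the witness may mention ___ must lend the transcript to the supervisor on Monday surprised everyone.

The filler 'that' is interpreted as the subject of the clause embedded under 'mention'. The gap is right after 'mention'.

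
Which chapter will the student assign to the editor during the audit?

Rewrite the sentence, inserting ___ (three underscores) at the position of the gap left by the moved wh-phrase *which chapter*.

Which chapter will the student assign ___ to the editor during the audit?

In situ: The student will assign which chapter to the editor during the audit.
'which chapter' is the direct object of 'assign'. The gap is right after 'assign'.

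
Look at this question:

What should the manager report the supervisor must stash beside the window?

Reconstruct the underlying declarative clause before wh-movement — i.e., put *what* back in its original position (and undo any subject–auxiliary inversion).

The manager should report the supervisor must stash what beside the window.

'what' functions as the direct object of 'stash'. It moves to the left edge, and the trace sits right after 'stash':
What should the manager report the supervisor must stash ___ beside the window?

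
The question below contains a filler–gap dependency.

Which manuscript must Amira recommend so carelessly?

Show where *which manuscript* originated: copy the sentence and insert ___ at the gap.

Pre-movement form: Amira must recommend which manuscript so carelessly.
The filler 'which manuscript' is interpreted as the direct object of 'recommend'. The gap is right after 'recommend'.

Which manuscript must Amira recommend ___ so carelessly?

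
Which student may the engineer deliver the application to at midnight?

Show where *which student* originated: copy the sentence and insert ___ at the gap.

Which student may the engineer deliver the application to ___ at midnight?

Underlying clause: The engineer may deliver the application to which student at midnight.
The filler 'which student' is interpreted as the object of the preposition 'to' (recipient of 'deliver'). The gap is right after 'to'.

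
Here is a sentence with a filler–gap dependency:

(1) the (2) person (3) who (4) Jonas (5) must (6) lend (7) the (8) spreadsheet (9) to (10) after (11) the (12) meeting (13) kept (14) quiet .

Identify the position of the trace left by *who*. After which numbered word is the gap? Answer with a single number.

9

'who' is the object of the preposition 'to' (recipient of 'lend'). It moves to the left edge, and the trace sits right after 'to':
The person who Jonas must lend the spreadsheet to ___ after the meeting kept quiet.
'to' is word 9.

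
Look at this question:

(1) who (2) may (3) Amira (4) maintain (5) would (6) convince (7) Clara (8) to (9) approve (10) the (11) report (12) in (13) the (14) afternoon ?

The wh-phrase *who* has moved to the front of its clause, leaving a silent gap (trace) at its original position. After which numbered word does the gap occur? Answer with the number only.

Before movement: Amira may maintain who would convince Clara to approve the report in the afternoon.
'who' is the subject of the clause embedded under 'maintain'. It moves to the left edge, and the trace sits right after 'maintain':
Who may Amira maintain ___ would convince Clara to approve the report in the afternoon?
'maintain' is word 4.

4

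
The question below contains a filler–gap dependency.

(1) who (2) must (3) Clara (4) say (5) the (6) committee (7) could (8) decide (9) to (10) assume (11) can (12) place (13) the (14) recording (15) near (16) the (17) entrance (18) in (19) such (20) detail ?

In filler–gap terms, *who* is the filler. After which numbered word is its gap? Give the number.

In situ: Clara must say the committee could decide to assume who can place the recording near the entrance in such detail.
The filler 'who' is interpreted as the subject of the clause embedded under 'assume'. It moves to the left edge, and the trace sits right after 'assume':
Who must Clara say the committee could decide to assume ___ can place the recording near the entrance in such detail?
'assume' is word 10.

10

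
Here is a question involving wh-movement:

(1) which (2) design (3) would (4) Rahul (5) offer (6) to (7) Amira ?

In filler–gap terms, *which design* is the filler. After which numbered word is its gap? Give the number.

Pre-movement form: Rahul would offer which design to Amira.
'which design' is the direct object of 'offer'. It moves to the left edge, and the trace sits right after 'offer':
Which design would Rahul offer ___ to Amira?
'offer' is word 5.

5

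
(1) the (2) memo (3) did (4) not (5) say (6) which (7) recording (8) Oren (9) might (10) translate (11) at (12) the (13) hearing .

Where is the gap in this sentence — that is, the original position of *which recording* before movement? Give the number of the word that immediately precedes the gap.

Before movement: Oren might translate which recording at the hearing.
The filler 'which recording' is interpreted as the direct object of 'translate'. Wh-movement fronts it, leaving a gap right after 'translate':
The memo did not say which recording Oren might translate ___ at the hearing.
'translate' is word 10.

10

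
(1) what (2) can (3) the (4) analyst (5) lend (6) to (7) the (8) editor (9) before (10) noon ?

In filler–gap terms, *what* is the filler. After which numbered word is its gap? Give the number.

Pre-movement form: The analyst can lend what to the editor before noon.
The filler 'what' is interpreted as the direct object of 'lend'. Wh-movement fronts it, leaving a gap right after 'lend':
What can the analyst lend ___ to the editor before noon?
'lend' is word 5.

5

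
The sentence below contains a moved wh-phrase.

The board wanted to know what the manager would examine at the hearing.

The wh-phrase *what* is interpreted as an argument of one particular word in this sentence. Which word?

Before movement: The manager would examine what at the hearing.
'what' functions as the direct object of 'examine'. Fronting leaves a gap immediately after 'examine':
The board wanted to know what the manager would examine ___ at the hearing.

examine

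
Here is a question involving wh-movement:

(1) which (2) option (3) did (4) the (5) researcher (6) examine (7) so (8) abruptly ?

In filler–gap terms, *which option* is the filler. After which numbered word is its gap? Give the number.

6

Before movement: The researcher did examine which option so abruptly.
'which option' is the direct object of 'examine'. It moves to the left edge, and the trace sits right after 'examine':
Which option did the researcher examine ___ so abruptly?
'examine' is word 6.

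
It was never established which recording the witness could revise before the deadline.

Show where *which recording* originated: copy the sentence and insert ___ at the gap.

Pre-movement form: The witness could revise which recording before the deadline.
'which recording' functions as the direct object of 'revise'. The gap is right after 'revise'.

It was never established which recording the witness could revise ___ before the deadline.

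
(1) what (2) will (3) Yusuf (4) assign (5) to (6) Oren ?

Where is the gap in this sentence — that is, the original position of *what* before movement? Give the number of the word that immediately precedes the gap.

Before movement: Yusuf will assign what to Oren.
'what' is the direct object of 'assign'. Fronting leaves a gap immediately after 'assign':
What will Yusuf assign ___ to Oren?
'assign' is word 4.

4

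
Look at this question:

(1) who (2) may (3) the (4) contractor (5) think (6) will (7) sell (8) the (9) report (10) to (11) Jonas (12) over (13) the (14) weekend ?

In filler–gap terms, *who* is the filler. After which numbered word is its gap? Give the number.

5

Pre-movement form: The contractor may think who will sell the report to Jonas over the weekend.
'who' functions as the subject of the clause embedded under 'think'. Wh-movement fronts it, leaving a gap right after 'think':
Who may the contractor think ___ will sell the report to Jonas over the weekend?
'think' is word 5.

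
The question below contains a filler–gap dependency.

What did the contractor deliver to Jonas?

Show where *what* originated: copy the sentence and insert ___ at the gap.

What did the contractor deliver ___ to Jonas?

Before movement: The contractor did deliver what to Jonas.
The filler 'what' is interpreted as the direct object of 'deliver'. The gap is right after 'deliver'.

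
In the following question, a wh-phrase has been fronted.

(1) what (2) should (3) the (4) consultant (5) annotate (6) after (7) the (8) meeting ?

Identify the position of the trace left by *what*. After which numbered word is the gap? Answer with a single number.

Underlying clause: The consultant should annotate what after the meeting.
'what' functions as the direct object of 'annotate'. It moves to the left edge, and the trace sits right after 'annotate':
What should the consultant annotate ___ after the meeting?
'annotate' is word 5.

5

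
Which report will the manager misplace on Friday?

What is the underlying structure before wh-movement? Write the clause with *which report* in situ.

The manager will misplace which report on Friday.

'which report' functions as the direct object of 'misplace'. Fronting leaves a gap immediately after 'misplace':
Which report will the manager misplace ___ on Friday?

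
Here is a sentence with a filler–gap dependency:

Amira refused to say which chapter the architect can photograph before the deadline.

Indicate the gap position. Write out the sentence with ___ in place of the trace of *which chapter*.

Amira refused to say which chapter the architect can photograph ___ before the deadline.

Before movement: The architect can photograph which chapter before the deadline.
'which chapter' is the direct object of 'photograph'. The gap is right after 'photograph'.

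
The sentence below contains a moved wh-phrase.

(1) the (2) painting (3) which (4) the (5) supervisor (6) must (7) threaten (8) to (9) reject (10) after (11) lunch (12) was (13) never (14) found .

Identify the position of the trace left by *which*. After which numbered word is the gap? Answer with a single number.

9

'which' functions as the direct object of 'reject'. Wh-movement fronts it, leaving a gap right after 'reject':
The painting which the supervisor must threaten to reject ___ after lunch was never found.
'reject' is word 9.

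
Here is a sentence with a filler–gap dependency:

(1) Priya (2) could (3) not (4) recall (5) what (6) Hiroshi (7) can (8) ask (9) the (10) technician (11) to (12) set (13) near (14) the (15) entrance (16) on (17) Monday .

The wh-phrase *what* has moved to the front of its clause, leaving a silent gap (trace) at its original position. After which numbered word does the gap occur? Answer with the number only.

Before movement: Hiroshi can ask the technician to set what near the entrance on Monday.
'what' functions as the direct object of 'set'. It moves to the left edge, and the trace sits right after 'set':
Priya could not recall what Hiroshi can ask the technician to set ___ near the entrance on Monday.
'set' is word 12.

12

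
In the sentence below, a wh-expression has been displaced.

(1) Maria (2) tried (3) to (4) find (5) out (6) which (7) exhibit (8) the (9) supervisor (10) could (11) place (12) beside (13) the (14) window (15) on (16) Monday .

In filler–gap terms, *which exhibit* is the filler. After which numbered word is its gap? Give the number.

11

Pre-movement form: The supervisor could place which exhibit beside the window on Monday.
'which exhibit' functions as the direct object of 'place'. Fronting leaves a gap immediately after 'place':
Maria tried to find out which exhibit the supervisor could place ___ beside the window on Monday.
'place' is word 11.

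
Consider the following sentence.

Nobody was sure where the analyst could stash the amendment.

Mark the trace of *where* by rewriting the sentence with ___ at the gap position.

Nobody was sure where the analyst could stash the amendment ___.

Before movement: The analyst could stash the amendment where.
'where' functions as the locative complement of 'stash'. The gap is right after 'amendment'.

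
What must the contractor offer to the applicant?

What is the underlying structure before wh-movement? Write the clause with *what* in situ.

The contractor must offer what to the applicant.

The filler 'what' is interpreted as the direct object of 'offer'. It moves to the left edge, and the trace sits right after 'offer':
What must the contractor offer ___ to the applicant?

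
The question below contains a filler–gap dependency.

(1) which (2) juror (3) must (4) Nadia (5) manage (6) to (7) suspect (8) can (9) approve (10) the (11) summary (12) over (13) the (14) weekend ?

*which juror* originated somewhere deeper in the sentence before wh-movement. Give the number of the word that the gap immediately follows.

Before movement: Nadia must manage to suspect which juror can approve the summary over the weekend.
The filler 'which juror' is interpreted as the subject of the clause embedded under 'suspect'. Fronting leaves a gap immediately after 'suspect':
Which juror must Nadia manage to suspect ___ can approve the summary over the weekend?
'suspect' is word 7.

7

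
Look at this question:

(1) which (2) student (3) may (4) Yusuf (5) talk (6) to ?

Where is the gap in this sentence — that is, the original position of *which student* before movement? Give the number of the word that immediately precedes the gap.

Pre-movement form: Yusuf may talk to which student.
'which student' is the object of the preposition 'to'. Fronting leaves a gap immediately after 'to':
Which student may Yusuf talk to ___?
'to' is word 6.

6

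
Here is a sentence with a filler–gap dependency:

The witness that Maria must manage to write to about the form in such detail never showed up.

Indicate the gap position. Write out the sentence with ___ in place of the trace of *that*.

'that' is the object of the preposition 'to'. The gap is right after 'to'.

The witness that Maria must manage to write to ___ about the form in such detail never showed up.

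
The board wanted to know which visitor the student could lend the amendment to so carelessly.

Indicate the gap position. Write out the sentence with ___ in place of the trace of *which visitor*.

In situ: The student could lend the amendment to which visitor so carelessly.
The filler 'which visitor' is interpreted as the object of the preposition 'to' (recipient of 'lend'). The gap is right after 'to'.

The board wanted to know which visitor the student could lend the amendment to ___ so carelessly.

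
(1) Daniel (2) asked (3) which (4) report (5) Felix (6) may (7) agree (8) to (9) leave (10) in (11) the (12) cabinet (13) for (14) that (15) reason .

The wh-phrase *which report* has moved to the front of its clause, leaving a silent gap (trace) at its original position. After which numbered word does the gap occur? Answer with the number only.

Pre-movement form: Felix may agree to leave which report in the cabinet for that reason.
'which report' functions as the direct object of 'leave'. Fronting leaves a gap immediately after 'leave':
Daniel asked which report Felix may agree to leave ___ in the cabinet for that reason.
'leave' is word 9.

9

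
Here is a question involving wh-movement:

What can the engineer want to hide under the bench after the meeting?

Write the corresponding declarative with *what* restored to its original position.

The engineer can want to hide what under the bench after the meeting.

The filler 'what' is interpreted as the direct object of 'hide'. Fronting leaves a gap immediately after 'hide':
What can the engineer want to hide ___ under the bench after the meeting?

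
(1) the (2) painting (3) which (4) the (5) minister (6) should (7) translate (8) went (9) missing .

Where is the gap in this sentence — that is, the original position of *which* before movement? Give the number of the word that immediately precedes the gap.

'which' is the direct object of 'translate'. Fronting leaves a gap immediately after 'translate':
The painting which the minister should translate ___ went missing.
'translate' is word 7.

7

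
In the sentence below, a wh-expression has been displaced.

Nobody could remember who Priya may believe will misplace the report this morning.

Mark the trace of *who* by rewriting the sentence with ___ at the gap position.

Before movement: Priya may believe who will misplace the report this morning.
'who' functions as the subject of the clause embedded under 'believe'. The gap is right after 'believe'.

Nobody could remember who Priya may believe ___ will misplace the report this morning.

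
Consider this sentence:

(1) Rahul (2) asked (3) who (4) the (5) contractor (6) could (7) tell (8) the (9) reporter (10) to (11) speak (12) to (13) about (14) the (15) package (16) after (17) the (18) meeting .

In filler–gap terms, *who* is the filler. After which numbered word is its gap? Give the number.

Underlying clause: The contractor could tell the reporter to speak to who about the package after the meeting.
'who' functions as the object of the preposition 'to'. It moves to the left edge, and the trace sits right after 'to':
Rahul asked who the contractor could tell the reporter to speak to ___ about the package after the meeting.
'to' is word 12.

12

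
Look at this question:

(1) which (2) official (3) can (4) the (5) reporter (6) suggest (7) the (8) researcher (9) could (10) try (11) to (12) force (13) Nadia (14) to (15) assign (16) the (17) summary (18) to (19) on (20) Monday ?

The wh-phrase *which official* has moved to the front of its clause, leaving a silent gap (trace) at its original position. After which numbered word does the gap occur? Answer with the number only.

18

In situ: The reporter can suggest the researcher could try to force Nadia to assign the summary to which official on Monday.
'which official' is the object of the preposition 'to' (recipient of 'assign'). It moves to the left edge, and the trace sits right after 'to':
Which official can the reporter suggest the researcher could try to force Nadia to assign the summary to ___ on Monday?
'to' is word 18.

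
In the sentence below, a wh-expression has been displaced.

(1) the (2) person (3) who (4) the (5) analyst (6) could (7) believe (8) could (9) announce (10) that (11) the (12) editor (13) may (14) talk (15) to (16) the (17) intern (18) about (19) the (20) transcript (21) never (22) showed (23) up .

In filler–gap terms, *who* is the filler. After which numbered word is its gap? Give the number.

'who' functions as the subject of the clause embedded under 'believe'. It moves to the left edge, and the trace sits right after 'believe':
The person who the analyst could believe ___ could announce that the editor may talk to the intern about the transcript never showed up.
'believe' is word 7.

7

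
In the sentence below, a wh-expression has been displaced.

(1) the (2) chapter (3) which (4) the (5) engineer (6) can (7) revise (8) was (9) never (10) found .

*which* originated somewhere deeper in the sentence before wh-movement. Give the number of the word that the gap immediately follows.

7

'which' is the direct object of 'revise'. It moves to the left edge, and the trace sits right after 'revise':
The chapter which the engineer can revise ___ was never found.
'revise' is word 7.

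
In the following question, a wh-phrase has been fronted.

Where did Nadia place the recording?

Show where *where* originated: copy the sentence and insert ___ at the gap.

Where did Nadia place the recording ___?

Pre-movement form: Nadia did place the recording where.
'where' functions as the locative complement of 'place'. The gap is right after 'recording'.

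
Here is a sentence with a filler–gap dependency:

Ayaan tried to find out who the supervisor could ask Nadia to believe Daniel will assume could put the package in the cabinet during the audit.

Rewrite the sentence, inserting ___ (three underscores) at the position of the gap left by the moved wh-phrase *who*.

Before movement: The supervisor could ask Nadia to believe Daniel will assume who could put the package in the cabinet during the audit.
The filler 'who' is interpreted as the subject of the clause embedded under 'assume'. The gap is right after 'assume'.

Ayaan tried to find out who the supervisor could ask Nadia to believe Daniel will assume ___ could put the package in the cabinet during the audit.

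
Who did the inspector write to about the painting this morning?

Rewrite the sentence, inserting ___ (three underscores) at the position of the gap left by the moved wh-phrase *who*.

Before movement: The inspector did write to who about the painting this morning.
'who' functions as the object of the preposition 'to'. The gap is right after 'to'.

Who did the inspector write to ___ about the painting this morning?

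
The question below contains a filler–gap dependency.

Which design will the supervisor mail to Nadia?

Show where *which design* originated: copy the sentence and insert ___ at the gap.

Which design will the supervisor mail ___ to Nadia?

Pre-movement form: The supervisor will mail which design to Nadia.
The filler 'which design' is interpreted as the direct object of 'mail'. The gap is right after 'mail'.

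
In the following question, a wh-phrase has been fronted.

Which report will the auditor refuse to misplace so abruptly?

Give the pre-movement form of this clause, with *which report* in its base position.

The auditor will refuse to misplace which report so abruptly.

'which report' functions as the direct object of 'misplace'. Wh-movement fronts it, leaving a gap right after 'misplace':
Which report will the auditor refuse to misplace ___ so abruptly?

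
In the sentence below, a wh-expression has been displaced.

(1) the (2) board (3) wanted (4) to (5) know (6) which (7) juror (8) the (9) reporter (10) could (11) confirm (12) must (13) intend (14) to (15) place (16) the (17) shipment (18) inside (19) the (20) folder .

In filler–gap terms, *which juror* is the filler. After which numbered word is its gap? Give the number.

11

Pre-movement form: The reporter could confirm which juror must intend to place the shipment inside the folder.
'which juror' is the subject of the clause embedded under 'confirm'. Wh-movement fronts it, leaving a gap right after 'confirm':
The board wanted to know which juror the reporter could confirm ___ must intend to place the shipment inside the folder.
'confirm' is word 11.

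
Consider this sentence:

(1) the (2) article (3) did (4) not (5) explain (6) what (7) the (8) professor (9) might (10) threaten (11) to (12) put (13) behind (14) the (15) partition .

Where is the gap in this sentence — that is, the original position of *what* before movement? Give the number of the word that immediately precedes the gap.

Before movement: The professor might threaten to put what behind the partition.
'what' functions as the direct object of 'put'. It moves to the left edge, and the trace sits right after 'put':
The article did not explain what the professor might threaten to put ___ behind the partition.
'put' is word 12.

12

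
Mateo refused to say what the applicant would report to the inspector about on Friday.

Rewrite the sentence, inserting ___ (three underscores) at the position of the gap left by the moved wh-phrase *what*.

Pre-movement form: The applicant would report to the inspector about what on Friday.
'what' is the object of the preposition 'about'. The gap is right after 'about'.

Mateo refused to say what the applicant would report to the inspector about ___ on Friday.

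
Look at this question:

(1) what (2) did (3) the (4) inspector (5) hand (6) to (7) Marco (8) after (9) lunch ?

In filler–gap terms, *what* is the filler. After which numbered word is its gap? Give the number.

5

Underlying clause: The inspector did hand what to Marco after lunch.
The filler 'what' is interpreted as the direct object of 'hand'. It moves to the left edge, and the trace sits right after 'hand':
What did the inspector hand ___ to Marco after lunch?
'hand' is word 5.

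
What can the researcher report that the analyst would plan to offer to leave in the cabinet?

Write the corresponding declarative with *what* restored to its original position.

'what' is the direct object of 'leave'. Wh-movement fronts it, leaving a gap right after 'leave':
What can the researcher report that the analyst would plan to offer to leave ___ in the cabinet?

The researcher can report that the analyst would plan to offer to leave what in the cabinet.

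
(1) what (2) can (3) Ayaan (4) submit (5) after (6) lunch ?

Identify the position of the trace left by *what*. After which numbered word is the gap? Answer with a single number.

In situ: Ayaan can submit what after lunch.
The filler 'what' is interpreted as the direct object of 'submit'. Wh-movement fronts it, leaving a gap right after 'submit':
What can Ayaan submit ___ after lunch?
'submit' is word 4.

4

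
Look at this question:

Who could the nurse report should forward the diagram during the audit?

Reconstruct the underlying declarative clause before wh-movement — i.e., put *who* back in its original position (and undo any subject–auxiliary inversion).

The nurse could report who should forward the diagram during the audit.

'who' is the subject of the clause embedded under 'report'. Wh-movement fronts it, leaving a gap right after 'report':
Who could the nurse report ___ should forward the diagram during the audit?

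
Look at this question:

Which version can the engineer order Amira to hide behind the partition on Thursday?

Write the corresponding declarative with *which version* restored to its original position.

'which version' is the direct object of 'hide'. Fronting leaves a gap immediately after 'hide':
Which version can the engineer order Amira to hide ___ behind the partition on Thursday?

The engineer can order Amira to hide which version behind the partition on Thursday.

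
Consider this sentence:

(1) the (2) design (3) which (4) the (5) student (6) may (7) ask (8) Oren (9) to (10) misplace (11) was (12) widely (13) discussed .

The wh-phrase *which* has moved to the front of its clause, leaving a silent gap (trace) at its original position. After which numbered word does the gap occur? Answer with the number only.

10

'which' functions as the direct object of 'misplace'. It moves to the left edge, and the trace sits right after 'misplace':
The design which the student may ask Oren to misplace ___ was widely discussed.
'misplace' is word 10.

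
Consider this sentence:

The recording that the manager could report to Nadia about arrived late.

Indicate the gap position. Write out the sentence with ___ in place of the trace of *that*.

The recording that the manager could report to Nadia about ___ arrived late.

'that' is the object of the preposition 'about'. The gap is right after 'about'.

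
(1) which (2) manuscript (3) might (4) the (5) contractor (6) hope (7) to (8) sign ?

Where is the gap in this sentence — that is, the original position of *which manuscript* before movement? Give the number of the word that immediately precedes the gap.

Pre-movement form: The contractor might hope to sign which manuscript.
'which manuscript' is the direct object of 'sign'. It moves to the left edge, and the trace sits right after 'sign':
Which manuscript might the contractor hope to sign ___?
'sign' is word 8.

8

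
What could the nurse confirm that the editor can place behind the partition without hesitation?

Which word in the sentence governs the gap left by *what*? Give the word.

Before movement: The nurse could confirm that the editor can place what behind the partition without hesitation.
The filler 'what' is interpreted as the direct object of 'place'. Wh-movement fronts it, leaving a gap right after 'place':
What could the nurse confirm that the editor can place ___ behind the partition without hesitation?

place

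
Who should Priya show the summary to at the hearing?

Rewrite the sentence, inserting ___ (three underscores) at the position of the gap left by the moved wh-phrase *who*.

Underlying clause: Priya should show the summary to who at the hearing.
The filler 'who' is interpreted as the object of the preposition 'to' (recipient of 'show'). The gap is right after 'to'.

Who should Priya show the summary to ___ at the hearing?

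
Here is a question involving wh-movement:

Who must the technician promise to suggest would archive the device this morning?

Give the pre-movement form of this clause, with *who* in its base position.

The technician must promise to suggest who would archive the device this morning.

'who' functions as the subject of the clause embedded under 'suggest'. Wh-movement fronts it, leaving a gap right after 'suggest':
Who must the technician promise to suggest ___ would archive the device this morning?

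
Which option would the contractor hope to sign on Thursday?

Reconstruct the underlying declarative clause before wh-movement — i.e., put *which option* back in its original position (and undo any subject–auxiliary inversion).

The contractor would hope to sign which option on Thursday.

'which option' functions as the direct object of 'sign'. Wh-movement fronts it, leaving a gap right after 'sign':
Which option would the contractor hope to sign ___ on Thursday?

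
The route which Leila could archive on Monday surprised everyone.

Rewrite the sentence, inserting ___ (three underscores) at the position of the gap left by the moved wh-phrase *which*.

'which' functions as the direct object of 'archive'. The gap is right after 'archive'.

The route which Leila could archive ___ on Monday surprised everyone.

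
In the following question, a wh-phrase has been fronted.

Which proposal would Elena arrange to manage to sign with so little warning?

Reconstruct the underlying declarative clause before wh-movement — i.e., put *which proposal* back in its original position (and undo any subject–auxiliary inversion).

Elena would arrange to manage to sign which proposal with so little warning.

'which proposal' is the direct object of 'sign'. Wh-movement fronts it, leaving a gap right after 'sign':
Which proposal would Elena arrange to manage to sign ___ with so little warning?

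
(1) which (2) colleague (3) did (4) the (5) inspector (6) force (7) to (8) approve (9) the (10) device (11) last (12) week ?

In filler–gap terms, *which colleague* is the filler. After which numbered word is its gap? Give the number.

6

Before movement: The inspector did force which colleague to approve the device last week.
'which colleague' functions as the direct object of 'force'. Fronting leaves a gap immediately after 'force':
Which colleague did the inspector force ___ to approve the device last week?
'force' is word 6.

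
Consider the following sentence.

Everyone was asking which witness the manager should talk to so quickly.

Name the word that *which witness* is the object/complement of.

to

Pre-movement form: The manager should talk to which witness so quickly.
The filler 'which witness' is interpreted as the object of the preposition 'to'. Wh-movement fronts it, leaving a gap right after 'to':
Everyone was asking which witness the manager should talk to ___ so quickly.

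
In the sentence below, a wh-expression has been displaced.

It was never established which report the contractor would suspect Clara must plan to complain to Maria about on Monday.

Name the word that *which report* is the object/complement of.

In situ: The contractor would suspect Clara must plan to complain to Maria about which report on Monday.
'which report' functions as the object of the preposition 'about'. It moves to the left edge, and the trace sits right after 'about':
It was never established which report the contractor would suspect Clara must plan to complain to Maria about ___ on Monday.

about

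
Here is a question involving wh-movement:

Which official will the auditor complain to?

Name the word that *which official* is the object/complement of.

Before movement: The auditor will complain to which official.
The filler 'which official' is interpreted as the object of the preposition 'to'. It moves to the left edge, and the trace sits right after 'to':
Which official will the auditor complain to ___?

to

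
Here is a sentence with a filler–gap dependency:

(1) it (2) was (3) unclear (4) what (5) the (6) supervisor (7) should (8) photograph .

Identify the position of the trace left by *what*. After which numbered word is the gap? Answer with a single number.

Pre-movement form: The supervisor should photograph what.
'what' functions as the direct object of 'photograph'. It moves to the left edge, and the trace sits right after 'photograph':
It was unclear what the supervisor should photograph ___.
'photograph' is word 8.

8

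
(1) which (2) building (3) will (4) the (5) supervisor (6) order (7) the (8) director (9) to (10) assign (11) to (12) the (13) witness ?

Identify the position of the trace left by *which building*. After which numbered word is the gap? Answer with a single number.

10

Before movement: The supervisor will order the director to assign which building to the witness.
'which building' functions as the direct object of 'assign'. Fronting leaves a gap immediately after 'assign':
Which building will the supervisor order the director to assign ___ to the witness?
'assign' is word 10.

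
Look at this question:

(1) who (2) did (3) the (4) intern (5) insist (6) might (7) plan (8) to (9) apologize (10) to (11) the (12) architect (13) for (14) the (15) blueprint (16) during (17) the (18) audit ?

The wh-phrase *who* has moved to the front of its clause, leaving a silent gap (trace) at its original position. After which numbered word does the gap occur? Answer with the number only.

Before movement: The intern did insist who might plan to apologize to the architect for the blueprint during the audit.
'who' is the subject of the clause embedded under 'insist'. Fronting leaves a gap immediately after 'insist':
Who did the intern insist ___ might plan to apologize to the architect for the blueprint during the audit?
'insist' is word 5.

5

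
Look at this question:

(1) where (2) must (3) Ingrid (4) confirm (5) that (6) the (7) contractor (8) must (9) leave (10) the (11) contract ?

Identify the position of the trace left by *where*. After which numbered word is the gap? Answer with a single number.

Before movement: Ingrid must confirm that the contractor must leave the contract where.
'where' functions as the locative complement of 'leave'. It moves to the left edge, and the trace sits right after 'contract':
Where must Ingrid confirm that the contractor must leave the contract ___?
'contract' is word 11.

11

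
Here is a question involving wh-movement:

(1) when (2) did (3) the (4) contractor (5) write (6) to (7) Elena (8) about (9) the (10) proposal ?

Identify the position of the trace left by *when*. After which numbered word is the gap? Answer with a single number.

10

Pre-movement form: The contractor did write to Elena about the proposal when.
'when' functions as the temporal adjunct. Fronting leaves a gap immediately after 'proposal':
When did the contractor write to Elena about the proposal ___?
'proposal' is word 10.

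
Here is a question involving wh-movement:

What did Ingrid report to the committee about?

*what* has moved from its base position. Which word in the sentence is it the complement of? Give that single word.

Pre-movement form: Ingrid did report to the committee about what.
'what' is the object of the preposition 'about'. It moves to the left edge, and the trace sits right after 'about':
What did Ingrid report to the committee about ___?

about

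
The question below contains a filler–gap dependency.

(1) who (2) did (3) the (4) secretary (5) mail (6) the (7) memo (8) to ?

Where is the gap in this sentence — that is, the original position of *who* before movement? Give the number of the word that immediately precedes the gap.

Underlying clause: The secretary did mail the memo to who.
'who' is the object of the preposition 'to' (recipient of 'mail'). It moves to the left edge, and the trace sits right after 'to':
Who did the secretary mail the memo to ___?
'to' is word 8.

8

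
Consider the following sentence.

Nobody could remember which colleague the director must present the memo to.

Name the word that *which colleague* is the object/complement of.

to

Underlying clause: The director must present the memo to which colleague.
'which colleague' is the object of the preposition 'to' (recipient of 'present'). It moves to the left edge, and the trace sits right after 'to':
Nobody could remember which colleague the director must present the memo to ___.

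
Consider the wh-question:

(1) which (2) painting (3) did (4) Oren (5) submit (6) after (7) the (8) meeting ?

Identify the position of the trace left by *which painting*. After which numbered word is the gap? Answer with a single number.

Underlying clause: Oren did submit which painting after the meeting.
'which painting' is the direct object of 'submit'. Wh-movement fronts it, leaving a gap right after 'submit':
Which painting did Oren submit ___ after the meeting?
'submit' is word 5.

5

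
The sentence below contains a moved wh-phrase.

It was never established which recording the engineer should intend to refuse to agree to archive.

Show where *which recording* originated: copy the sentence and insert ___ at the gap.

In situ: The engineer should intend to refuse to agree to archive which recording.
The filler 'which recording' is interpreted as the direct object of 'archive'. The gap is right after 'archive'.

It was never established which recording the engineer should intend to refuse to agree to archive ___.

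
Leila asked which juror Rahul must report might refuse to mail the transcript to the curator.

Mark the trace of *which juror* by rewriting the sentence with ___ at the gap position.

Leila asked which juror Rahul must report ___ might refuse to mail the transcript to the curator.

Before movement: Rahul must report which juror might refuse to mail the transcript to the curator.
The filler 'which juror' is interpreted as the subject of the clause embedded under 'report'. The gap is right after 'report'.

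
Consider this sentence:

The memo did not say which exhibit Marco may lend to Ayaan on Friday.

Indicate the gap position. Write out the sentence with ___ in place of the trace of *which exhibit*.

Underlying clause: Marco may lend which exhibit to Ayaan on Friday.
'which exhibit' functions as the direct object of 'lend'. The gap is right after 'lend'.

The memo did not say which exhibit Marco may lend ___ to Ayaan on Friday.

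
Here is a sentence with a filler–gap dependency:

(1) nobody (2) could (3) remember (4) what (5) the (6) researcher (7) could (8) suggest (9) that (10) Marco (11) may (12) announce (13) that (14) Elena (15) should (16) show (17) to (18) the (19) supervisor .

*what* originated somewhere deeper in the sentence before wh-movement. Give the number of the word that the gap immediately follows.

16

In situ: The researcher could suggest that Marco may announce that Elena should show what to the supervisor.
The filler 'what' is interpreted as the direct object of 'show'. Fronting leaves a gap immediately after 'show':
Nobody could remember what the researcher could suggest that Marco may announce that Elena should show ___ to the supervisor.
'show' is word 16.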